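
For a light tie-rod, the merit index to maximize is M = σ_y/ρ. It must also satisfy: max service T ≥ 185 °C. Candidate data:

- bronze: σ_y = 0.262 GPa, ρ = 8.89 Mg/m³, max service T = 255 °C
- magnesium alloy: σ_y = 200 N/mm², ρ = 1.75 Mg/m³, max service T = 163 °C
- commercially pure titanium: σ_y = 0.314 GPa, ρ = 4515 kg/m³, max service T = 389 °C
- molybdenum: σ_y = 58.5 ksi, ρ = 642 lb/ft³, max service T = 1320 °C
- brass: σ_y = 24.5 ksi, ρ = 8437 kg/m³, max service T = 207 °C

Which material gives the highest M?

Screen on constraints: max service T ≥ 185 °C. Survivors: bronze, commercially pure titanium, molybdenum, brass.
Convert each candidate to consistent units, then evaluate M:
  bronze: σ_y = 262.0 MPa, ρ = 8890 kg/m³
  commercially pure titanium: σ_y = 314.0 MPa, ρ = 4515 kg/m³
  molybdenum: σ_y = 403.3 MPa, ρ = 10280 kg/m³
  brass: σ_y = 168.9 MPa, ρ = 8437 kg/m³
  commercially pure titanium: M = 69.5 kN·m/kg
  molybdenum: M = 39.2 kN·m/kg
  bronze: M = 29.5 kN·m/kg
  brass: M = 20.0 kN·m/kg
The maximum is for commercially pure titanium.

commercially pure titanium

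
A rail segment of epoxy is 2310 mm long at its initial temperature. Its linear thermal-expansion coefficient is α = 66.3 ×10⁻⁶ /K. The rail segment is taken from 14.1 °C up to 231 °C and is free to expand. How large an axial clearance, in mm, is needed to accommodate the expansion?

33.2 mm

ΔT = 231 − 14.1 = 216.9 K.
ΔL = α·L₀·ΔT = 66.3×10⁻⁶ × 2310 mm × 216.9 K = 33.2 mm.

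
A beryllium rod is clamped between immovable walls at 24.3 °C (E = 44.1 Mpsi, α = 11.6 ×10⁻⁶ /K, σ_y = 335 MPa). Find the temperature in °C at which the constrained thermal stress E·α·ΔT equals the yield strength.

E = 44.1 Mpsi = 304.1 GPa.
E·α·ΔT = 335.0 MPa ⇒ ΔT = 335.0 / (304.1×10³ × 11.6×10⁻⁶) = 94.98 K.
T = 24.3 + 94.98 = 119.3 °C.

119 °C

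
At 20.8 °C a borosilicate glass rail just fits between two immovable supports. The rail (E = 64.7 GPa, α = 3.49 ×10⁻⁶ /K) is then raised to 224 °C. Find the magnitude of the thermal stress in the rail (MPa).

45.9 MPa

ΔT = 203.2 K. Constrained thermal stress σ = E·α·ΔT = 64.70×10³ MPa × 3.49×10⁻⁶ × 203.2 = 45.9 MPa (compressive).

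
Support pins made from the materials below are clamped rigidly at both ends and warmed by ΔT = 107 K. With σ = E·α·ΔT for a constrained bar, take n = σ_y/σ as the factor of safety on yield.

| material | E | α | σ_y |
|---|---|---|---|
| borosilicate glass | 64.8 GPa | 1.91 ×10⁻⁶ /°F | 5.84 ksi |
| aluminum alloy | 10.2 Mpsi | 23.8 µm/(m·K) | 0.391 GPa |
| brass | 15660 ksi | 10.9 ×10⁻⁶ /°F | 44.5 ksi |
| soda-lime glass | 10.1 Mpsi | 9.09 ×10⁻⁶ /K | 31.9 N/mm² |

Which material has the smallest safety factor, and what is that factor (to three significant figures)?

Per material, after unit conversion:
  borosilicate glass: E = 64.80, α = 3.44, σ_y = 40.27 → σ = 23.8 MPa, n = 1.69
  aluminum alloy: E = 70.33, α = 23.8, σ_y = 391.0 → σ = 179 MPa, n = 2.18
  brass: E = 108.0, α = 19.6, σ_y = 306.8 → σ = 227 MPa, n = 1.35
  soda-lime glass: E = 69.64, α = 9.09, σ_y = 31.90 → σ = 67.7 MPa, n = 0.471
The minimum is soda-lime glass at n = 0.471.

soda-lime glass, n = 0.471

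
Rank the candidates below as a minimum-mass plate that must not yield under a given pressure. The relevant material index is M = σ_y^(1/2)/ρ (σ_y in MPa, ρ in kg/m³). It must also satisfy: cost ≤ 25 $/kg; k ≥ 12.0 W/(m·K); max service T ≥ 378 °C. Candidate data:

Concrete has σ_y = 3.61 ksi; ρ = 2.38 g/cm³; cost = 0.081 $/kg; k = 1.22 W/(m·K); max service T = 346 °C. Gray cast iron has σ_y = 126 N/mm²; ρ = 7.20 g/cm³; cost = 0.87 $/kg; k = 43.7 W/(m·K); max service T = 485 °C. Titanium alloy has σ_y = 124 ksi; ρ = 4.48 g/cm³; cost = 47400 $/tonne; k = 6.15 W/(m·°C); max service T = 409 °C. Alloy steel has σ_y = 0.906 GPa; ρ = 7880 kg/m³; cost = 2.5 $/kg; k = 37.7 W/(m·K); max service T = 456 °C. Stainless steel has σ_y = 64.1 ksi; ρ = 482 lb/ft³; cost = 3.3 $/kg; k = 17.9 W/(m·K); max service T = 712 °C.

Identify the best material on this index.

Screen on constraints: cost ≤ 25 $/kg; k ≥ 12.0 W/(m·K); max service T ≥ 378 °C. Survivors: gray cast iron, alloy steel, stainless steel.
In SI units:
  gray cast iron: σ_y = 126.0 MPa, ρ = 7200 kg/m³
  alloy steel: σ_y = 906.0 MPa, ρ = 7880 kg/m³
  stainless steel: σ_y = 442.0 MPa, ρ = 7721 kg/m³
  alloy steel: M = 3.82×10⁻³
  stainless steel: M = 2.72×10⁻³
  gray cast iron: M = 1.56×10⁻³
The maximum is for alloy steel.

alloy steel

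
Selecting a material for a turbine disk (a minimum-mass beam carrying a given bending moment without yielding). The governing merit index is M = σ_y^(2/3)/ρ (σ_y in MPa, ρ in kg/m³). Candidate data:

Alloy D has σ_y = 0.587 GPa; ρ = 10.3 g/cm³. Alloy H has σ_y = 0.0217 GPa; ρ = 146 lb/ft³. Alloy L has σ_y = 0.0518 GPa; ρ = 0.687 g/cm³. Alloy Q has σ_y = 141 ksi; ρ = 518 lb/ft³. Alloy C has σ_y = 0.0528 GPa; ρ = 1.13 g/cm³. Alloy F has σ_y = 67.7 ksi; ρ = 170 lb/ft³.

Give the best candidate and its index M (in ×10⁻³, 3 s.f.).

alloy F, M = 22.1×10⁻³

In SI units:
  alloy D: σ_y = 587.0 MPa, ρ = 10300 kg/m³
  alloy H: σ_y = 21.70 MPa, ρ = 2339 kg/m³
  alloy L: σ_y = 51.80 MPa, ρ = 687.0 kg/m³
  alloy Q: σ_y = 972.2 MPa, ρ = 8298 kg/m³
  alloy C: σ_y = 52.80 MPa, ρ = 1130 kg/m³
  alloy F: σ_y = 466.8 MPa, ρ = 2723 kg/m³
  alloy F: M = 22.1×10⁻³
  alloy L: M = 20.2×10⁻³
  alloy C: M = 12.5×10⁻³
  alloy Q: M = 11.8×10⁻³
  alloy D: M = 6.81×10⁻³
  alloy H: M = 3.33×10⁻³
Alloy F has the largest M.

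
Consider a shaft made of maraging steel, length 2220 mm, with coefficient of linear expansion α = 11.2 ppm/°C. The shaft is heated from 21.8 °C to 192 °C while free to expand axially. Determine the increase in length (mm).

ΔT = 192 − 21.8 = 170.2 K.
ΔL = α·L₀·ΔT = 11.2×10⁻⁶ × 2220 mm × 170.2 K = 4.23 mm.

4.23 mm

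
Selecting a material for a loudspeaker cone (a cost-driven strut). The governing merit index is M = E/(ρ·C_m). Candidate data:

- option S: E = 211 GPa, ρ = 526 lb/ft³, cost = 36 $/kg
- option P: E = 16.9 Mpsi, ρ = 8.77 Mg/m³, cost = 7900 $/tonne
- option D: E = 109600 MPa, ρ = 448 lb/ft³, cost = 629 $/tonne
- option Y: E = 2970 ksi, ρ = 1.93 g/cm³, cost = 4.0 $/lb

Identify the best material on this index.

option D

After converting to SI:
  option S: E = 211.0 GPa, ρ = 8426 kg/m³, cost = 36.00 $/kg
  option P: E = 116.5 GPa, ρ = 8770 kg/m³, cost = 7.900 $/kg
  option D: E = 109.6 GPa, ρ = 7176 kg/m³, cost = 0.6290 $/kg
  option Y: E = 20.48 GPa, ρ = 1930 kg/m³, cost = 8.818 $/kg
  option D: M = 24.3 MN·m per $
  option P: M = 1.68 MN·m per $
  option Y: M = 1.20 MN·m per $
  option S: M = 0.696 MN·m per $
The maximum is for option D.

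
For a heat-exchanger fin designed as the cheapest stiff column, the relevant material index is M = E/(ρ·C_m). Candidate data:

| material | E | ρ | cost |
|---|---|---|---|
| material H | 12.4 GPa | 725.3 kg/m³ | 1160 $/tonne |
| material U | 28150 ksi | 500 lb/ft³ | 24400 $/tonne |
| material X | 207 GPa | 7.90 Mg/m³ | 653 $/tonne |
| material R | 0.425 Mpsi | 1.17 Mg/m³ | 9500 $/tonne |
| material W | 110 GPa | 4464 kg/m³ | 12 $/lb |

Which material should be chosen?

Putting every candidate on a common basis:
  material H: E = 12.40 GPa, ρ = 725.3 kg/m³, cost = 1.160 $/kg
  material U: E = 194.1 GPa, ρ = 8009 kg/m³, cost = 24.40 $/kg
  material X: E = 207.0 GPa, ρ = 7900 kg/m³, cost = 0.6530 $/kg
  material R: E = 2.930 GPa, ρ = 1170 kg/m³, cost = 9.500 $/kg
  material W: E = 110.0 GPa, ρ = 4464 kg/m³, cost = 26.46 $/kg
  material X: M = 40.1 MN·m per $
  material H: M = 14.7 MN·m per $
  material U: M = 0.993 MN·m per $
  material W: M = 0.931 MN·m per $
  material R: M = 0.264 MN·m per $
Highest index: material X.

material X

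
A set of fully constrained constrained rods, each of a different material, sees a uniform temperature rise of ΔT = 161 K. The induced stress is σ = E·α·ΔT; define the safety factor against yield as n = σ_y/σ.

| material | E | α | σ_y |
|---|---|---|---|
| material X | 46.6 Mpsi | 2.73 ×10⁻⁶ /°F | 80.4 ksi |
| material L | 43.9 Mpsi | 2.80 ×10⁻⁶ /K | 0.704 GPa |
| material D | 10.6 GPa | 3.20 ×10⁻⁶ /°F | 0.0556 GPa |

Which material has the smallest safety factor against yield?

With everything in SI (GPa, ×10⁻⁶/K, MPa):
  material X: E = 321.3, α = 4.91, σ_y = 554.3 → σ = 254 MPa, n = 2.18
  material L: E = 302.7, α = 2.80, σ_y = 704.0 → σ = 136 MPa, n = 5.16
  material D: E = 10.60, α = 5.76, σ_y = 55.60 → σ = 9.83 MPa, n = 5.66
Material X has the lowest safety factor, n = 2.18.

material X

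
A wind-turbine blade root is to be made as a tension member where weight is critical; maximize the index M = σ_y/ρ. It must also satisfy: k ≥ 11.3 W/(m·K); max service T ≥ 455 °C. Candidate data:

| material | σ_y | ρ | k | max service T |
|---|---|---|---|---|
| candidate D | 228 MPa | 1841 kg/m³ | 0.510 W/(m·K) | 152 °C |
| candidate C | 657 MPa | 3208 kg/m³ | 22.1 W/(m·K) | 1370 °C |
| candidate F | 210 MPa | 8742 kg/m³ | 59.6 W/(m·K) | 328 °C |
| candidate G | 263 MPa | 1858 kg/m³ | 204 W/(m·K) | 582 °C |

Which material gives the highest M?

candidate C

Screen on constraints: k ≥ 11.3 W/(m·K); max service T ≥ 455 °C. Survivors: candidate C, candidate G.
Per-candidate index values:
  candidate C: M = 205 kN·m/kg
  candidate G: M = 142 kN·m/kg
The maximum is for candidate C.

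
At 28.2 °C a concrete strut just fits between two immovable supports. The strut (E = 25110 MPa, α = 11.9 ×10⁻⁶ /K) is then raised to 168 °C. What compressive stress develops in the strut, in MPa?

41.8 MPa

E = 25110 MPa = 25.11 GPa.
ΔT = 139.8 K. Constrained thermal stress σ = E·α·ΔT = 25.11×10³ MPa × 11.9×10⁻⁶ × 139.8 = 41.8 MPa (compressive).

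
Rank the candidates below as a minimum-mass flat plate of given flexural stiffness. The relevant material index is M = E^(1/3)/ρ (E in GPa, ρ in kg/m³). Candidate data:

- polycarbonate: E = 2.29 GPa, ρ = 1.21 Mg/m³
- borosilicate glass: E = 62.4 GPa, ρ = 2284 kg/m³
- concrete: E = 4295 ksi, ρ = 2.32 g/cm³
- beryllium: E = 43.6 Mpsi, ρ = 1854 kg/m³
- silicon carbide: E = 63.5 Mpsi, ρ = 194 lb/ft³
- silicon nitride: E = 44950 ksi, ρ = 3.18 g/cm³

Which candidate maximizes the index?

beryllium

In SI units:
  polycarbonate: E = 2.290 GPa, ρ = 1210 kg/m³
  borosilicate glass: E = 62.40 GPa, ρ = 2284 kg/m³
  concrete: E = 29.61 GPa, ρ = 2320 kg/m³
  beryllium: E = 300.6 GPa, ρ = 1854 kg/m³
  silicon carbide: E = 437.8 GPa, ρ = 3108 kg/m³
  silicon nitride: E = 309.9 GPa, ρ = 3180 kg/m³
  beryllium: M = 3.61×10⁻³
  silicon carbide: M = 2.44×10⁻³
  silicon nitride: M = 2.13×10⁻³
  borosilicate glass: M = 1.74×10⁻³
  concrete: M = 1.33×10⁻³
  polycarbonate: M = 1.09×10⁻³
Highest index: beryllium.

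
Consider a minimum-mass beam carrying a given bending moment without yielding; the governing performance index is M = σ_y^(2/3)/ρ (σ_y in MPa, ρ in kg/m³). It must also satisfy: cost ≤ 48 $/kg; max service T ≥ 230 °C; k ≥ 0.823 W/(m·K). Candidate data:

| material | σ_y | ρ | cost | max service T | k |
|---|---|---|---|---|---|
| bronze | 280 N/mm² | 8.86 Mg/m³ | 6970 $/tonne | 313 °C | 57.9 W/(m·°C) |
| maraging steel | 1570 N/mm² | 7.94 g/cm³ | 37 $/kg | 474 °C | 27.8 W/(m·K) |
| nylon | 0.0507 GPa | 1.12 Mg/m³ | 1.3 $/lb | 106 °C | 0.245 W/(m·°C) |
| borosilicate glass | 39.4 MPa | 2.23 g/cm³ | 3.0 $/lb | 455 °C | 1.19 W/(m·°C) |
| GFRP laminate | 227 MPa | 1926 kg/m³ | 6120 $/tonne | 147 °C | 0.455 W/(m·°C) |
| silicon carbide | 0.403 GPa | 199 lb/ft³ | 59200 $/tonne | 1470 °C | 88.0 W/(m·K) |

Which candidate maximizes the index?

maraging steel

Screen on constraints: cost ≤ 48 $/kg; max service T ≥ 230 °C; k ≥ 0.823 W/(m·K). Survivors: bronze, maraging steel, borosilicate glass.
Convert each candidate to consistent units, then evaluate M:
  bronze: σ_y = 280.0 MPa, ρ = 8860 kg/m³
  maraging steel: σ_y = 1570 MPa, ρ = 7940 kg/m³
  borosilicate glass: σ_y = 39.40 MPa, ρ = 2230 kg/m³
  maraging steel: M = 17.0×10⁻³
  borosilicate glass: M = 5.19×10⁻³
  bronze: M = 4.83×10⁻³
The maximum is for maraging steel.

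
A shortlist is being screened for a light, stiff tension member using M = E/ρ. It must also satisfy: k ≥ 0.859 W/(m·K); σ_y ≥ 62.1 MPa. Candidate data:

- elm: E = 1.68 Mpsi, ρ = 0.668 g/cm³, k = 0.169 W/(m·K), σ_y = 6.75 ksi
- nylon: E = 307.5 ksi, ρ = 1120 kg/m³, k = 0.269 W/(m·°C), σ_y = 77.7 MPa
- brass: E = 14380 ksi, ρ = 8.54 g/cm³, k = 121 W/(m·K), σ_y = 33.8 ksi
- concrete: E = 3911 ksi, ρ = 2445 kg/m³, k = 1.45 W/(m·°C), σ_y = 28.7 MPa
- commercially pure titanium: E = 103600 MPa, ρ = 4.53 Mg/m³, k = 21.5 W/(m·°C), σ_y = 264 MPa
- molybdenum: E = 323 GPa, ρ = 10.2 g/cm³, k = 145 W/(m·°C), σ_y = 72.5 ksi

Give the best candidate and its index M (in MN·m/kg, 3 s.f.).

Screen on constraints: k ≥ 0.859 W/(m·K); σ_y ≥ 62.1 MPa. Survivors: brass, commercially pure titanium, molybdenum.
Normalizing units and computing the index:
  brass: E = 99.15 GPa, ρ = 8540 kg/m³
  commercially pure titanium: E = 103.6 GPa, ρ = 4530 kg/m³
  molybdenum: E = 323.0 GPa, ρ = 10200 kg/m³
  molybdenum: M = 31.7 MN·m/kg
  commercially pure titanium: M = 22.9 MN·m/kg
  brass: M = 11.6 MN·m/kg
Molybdenum has the largest M.

molybdenum, M = 31.7 MN·m/kg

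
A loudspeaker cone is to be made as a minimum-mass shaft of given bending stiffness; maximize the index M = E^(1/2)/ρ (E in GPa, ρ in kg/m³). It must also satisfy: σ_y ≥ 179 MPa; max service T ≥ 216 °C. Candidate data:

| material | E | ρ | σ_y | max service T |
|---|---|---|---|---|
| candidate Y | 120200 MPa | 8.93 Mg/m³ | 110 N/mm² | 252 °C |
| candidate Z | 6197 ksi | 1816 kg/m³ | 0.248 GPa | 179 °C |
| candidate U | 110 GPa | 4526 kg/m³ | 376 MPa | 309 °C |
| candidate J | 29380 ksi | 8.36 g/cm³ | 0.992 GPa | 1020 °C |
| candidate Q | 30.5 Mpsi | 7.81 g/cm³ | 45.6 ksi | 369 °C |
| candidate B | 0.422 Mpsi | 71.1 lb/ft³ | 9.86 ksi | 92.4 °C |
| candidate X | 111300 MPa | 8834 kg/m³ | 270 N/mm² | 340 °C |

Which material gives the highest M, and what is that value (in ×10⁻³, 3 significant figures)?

candidate U, M = 2.32×10⁻³

Screen on constraints: σ_y ≥ 179 MPa; max service T ≥ 216 °C. Survivors: candidate U, candidate J, candidate Q, candidate X.
In SI units:
  candidate U: E = 110.0 GPa, ρ = 4526 kg/m³
  candidate J: E = 202.6 GPa, ρ = 8360 kg/m³
  candidate Q: E = 210.3 GPa, ρ = 7810 kg/m³
  candidate X: E = 111.3 GPa, ρ = 8834 kg/m³
  candidate U: M = 2.32×10⁻³
  candidate Q: M = 1.86×10⁻³
  candidate J: M = 1.70×10⁻³
  candidate X: M = 1.19×10⁻³
Candidate U has the largest M.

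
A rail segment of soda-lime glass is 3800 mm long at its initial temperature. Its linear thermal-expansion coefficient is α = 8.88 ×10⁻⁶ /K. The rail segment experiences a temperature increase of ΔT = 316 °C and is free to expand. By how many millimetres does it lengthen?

10.7 mm

ΔL = α·L₀·ΔT = 8.88×10⁻⁶ × 3800 mm × 316.0 K = 10.7 mm.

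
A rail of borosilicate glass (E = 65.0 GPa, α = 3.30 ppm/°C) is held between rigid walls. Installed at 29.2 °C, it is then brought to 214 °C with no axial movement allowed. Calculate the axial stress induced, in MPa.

39.6 MPa

ΔT = 184.8 K. Constrained thermal stress σ = E·α·ΔT = 65.00×10³ MPa × 3.30×10⁻⁶ × 184.8 = 39.6 MPa (compressive).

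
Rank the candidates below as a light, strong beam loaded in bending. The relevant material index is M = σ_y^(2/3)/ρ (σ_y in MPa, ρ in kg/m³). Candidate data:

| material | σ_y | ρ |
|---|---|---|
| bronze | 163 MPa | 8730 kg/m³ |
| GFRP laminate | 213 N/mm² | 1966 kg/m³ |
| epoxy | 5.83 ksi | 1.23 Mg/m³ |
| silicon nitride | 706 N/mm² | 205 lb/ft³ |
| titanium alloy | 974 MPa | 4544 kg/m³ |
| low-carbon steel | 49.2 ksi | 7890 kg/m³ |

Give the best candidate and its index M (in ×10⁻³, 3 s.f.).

silicon nitride, M = 24.1×10⁻³

Convert each candidate to consistent units, then evaluate M:
  bronze: σ_y = 163.0 MPa, ρ = 8730 kg/m³
  GFRP laminate: σ_y = 213.0 MPa, ρ = 1966 kg/m³
  epoxy: σ_y = 40.20 MPa, ρ = 1230 kg/m³
  silicon nitride: σ_y = 706.0 MPa, ρ = 3284 kg/m³
  titanium alloy: σ_y = 974.0 MPa, ρ = 4544 kg/m³
  low-carbon steel: σ_y = 339.2 MPa, ρ = 7890 kg/m³
  silicon nitride: M = 24.1×10⁻³
  titanium alloy: M = 21.6×10⁻³
  GFRP laminate: M = 18.1×10⁻³
  epoxy: M = 9.54×10⁻³
  low-carbon steel: M = 6.16×10⁻³
  bronze: M = 3.42×10⁻³
Silicon nitride ranks first.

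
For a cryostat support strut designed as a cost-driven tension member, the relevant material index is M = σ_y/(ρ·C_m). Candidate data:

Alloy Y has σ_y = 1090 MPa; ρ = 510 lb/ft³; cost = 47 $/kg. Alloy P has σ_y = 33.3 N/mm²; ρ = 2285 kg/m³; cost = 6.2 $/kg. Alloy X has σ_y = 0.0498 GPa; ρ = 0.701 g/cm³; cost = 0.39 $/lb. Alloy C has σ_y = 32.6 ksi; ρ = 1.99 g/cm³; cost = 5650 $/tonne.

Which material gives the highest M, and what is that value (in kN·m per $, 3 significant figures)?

After converting to SI:
  alloy Y: σ_y = 1090 MPa, ρ = 8169 kg/m³, cost = 47.00 $/kg
  alloy P: σ_y = 33.30 MPa, ρ = 2285 kg/m³, cost = 6.200 $/kg
  alloy X: σ_y = 49.80 MPa, ρ = 701.0 kg/m³, cost = 0.8598 $/kg
  alloy C: σ_y = 224.8 MPa, ρ = 1990 kg/m³, cost = 5.650 $/kg
  alloy X: M = 82.6 kN·m per $
  alloy C: M = 20.0 kN·m per $
  alloy Y: M = 2.84 kN·m per $
  alloy P: M = 2.35 kN·m per $
The maximum is for alloy X.

alloy X, M = 82.6 kN·m per $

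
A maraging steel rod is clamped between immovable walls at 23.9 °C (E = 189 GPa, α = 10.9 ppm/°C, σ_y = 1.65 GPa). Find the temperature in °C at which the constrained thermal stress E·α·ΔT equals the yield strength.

825 °C

σ_y = 1.65 GPa = 1650 MPa.
E·α·ΔT = 1650 MPa ⇒ ΔT = 1650 / (189.0×10³ × 10.9×10⁻⁶) = 800.9 K.
T = 23.9 + 800.9 = 824.8 °C.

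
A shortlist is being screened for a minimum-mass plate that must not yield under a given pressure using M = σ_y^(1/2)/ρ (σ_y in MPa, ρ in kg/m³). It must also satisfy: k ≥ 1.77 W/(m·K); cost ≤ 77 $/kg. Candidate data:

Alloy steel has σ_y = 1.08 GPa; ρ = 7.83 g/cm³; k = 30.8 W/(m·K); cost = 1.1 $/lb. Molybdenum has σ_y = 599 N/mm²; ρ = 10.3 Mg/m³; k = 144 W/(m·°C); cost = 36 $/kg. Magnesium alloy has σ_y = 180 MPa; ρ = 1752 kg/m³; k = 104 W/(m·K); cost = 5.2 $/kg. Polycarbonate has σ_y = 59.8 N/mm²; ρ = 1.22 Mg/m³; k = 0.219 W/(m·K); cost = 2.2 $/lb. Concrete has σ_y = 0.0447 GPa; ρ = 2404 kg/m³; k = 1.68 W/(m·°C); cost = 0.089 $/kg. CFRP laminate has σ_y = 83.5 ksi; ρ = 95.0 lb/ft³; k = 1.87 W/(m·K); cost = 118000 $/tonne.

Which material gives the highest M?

magnesium alloy

Screen on constraints: k ≥ 1.77 W/(m·K); cost ≤ 77 $/kg. Survivors: alloy steel, molybdenum, magnesium alloy.
Normalizing units and computing the index:
  alloy steel: σ_y = 1080 MPa, ρ = 7830 kg/m³
  molybdenum: σ_y = 599.0 MPa, ρ = 10300 kg/m³
  magnesium alloy: σ_y = 180.0 MPa, ρ = 1752 kg/m³
  magnesium alloy: M = 7.66×10⁻³
  alloy steel: M = 4.20×10⁻³
  molybdenum: M = 2.38×10⁻³
The maximum is for magnesium alloy.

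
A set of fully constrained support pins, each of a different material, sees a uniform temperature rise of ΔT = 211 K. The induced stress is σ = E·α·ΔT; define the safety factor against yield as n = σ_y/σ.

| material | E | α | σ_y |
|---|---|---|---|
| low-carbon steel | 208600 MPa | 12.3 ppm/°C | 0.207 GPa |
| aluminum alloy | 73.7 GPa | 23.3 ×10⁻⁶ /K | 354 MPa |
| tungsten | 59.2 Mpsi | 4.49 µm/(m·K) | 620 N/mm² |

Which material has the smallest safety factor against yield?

low-carbon steel

Converting E to GPa, α to ×10⁻⁶/K, σ_y to MPa, then σ and n for each:
  low-carbon steel: E = 208.6, α = 12.3, σ_y = 207.0 → σ = 541 MPa, n = 0.382
  aluminum alloy: E = 73.70, α = 23.3, σ_y = 354.0 → σ = 362 MPa, n = 0.977
  tungsten: E = 408.2, α = 4.49, σ_y = 620.0 → σ = 387 MPa, n = 1.60
Low-carbon steel has the lowest safety factor, n = 0.382.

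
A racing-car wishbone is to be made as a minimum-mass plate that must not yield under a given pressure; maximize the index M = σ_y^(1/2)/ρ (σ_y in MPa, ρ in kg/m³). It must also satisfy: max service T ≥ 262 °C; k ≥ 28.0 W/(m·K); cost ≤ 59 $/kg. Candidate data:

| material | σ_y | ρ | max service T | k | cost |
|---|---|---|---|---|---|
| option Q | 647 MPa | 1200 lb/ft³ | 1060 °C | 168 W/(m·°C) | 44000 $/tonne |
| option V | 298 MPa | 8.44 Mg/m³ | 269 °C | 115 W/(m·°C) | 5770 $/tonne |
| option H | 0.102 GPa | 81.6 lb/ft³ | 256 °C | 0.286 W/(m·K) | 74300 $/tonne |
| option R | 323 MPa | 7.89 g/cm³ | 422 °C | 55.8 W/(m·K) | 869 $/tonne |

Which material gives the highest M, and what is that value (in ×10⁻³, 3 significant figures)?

Screen on constraints: max service T ≥ 262 °C; k ≥ 28.0 W/(m·K); cost ≤ 59 $/kg. Survivors: option Q, option V, option R.
In SI units:
  option Q: σ_y = 647.0 MPa, ρ = 19220 kg/m³
  option V: σ_y = 298.0 MPa, ρ = 8440 kg/m³
  option R: σ_y = 323.0 MPa, ρ = 7890 kg/m³
  option R: M = 2.28×10⁻³
  option V: M = 2.05×10⁻³
  option Q: M = 1.32×10⁻³
The maximum is for option R.

option R, M = 2.28×10⁻³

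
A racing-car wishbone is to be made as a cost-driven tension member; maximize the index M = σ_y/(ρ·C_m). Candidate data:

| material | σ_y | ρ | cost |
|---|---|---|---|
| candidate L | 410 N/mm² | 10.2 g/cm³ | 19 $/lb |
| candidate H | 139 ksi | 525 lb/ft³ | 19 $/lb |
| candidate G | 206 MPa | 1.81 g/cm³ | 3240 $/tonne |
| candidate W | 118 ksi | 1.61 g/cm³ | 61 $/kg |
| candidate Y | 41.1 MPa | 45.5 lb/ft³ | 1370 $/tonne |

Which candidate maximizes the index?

candidate Y

In SI units:
  candidate L: σ_y = 410.0 MPa, ρ = 10200 kg/m³, cost = 41.89 $/kg
  candidate H: σ_y = 958.4 MPa, ρ = 8410 kg/m³, cost = 41.89 $/kg
  candidate G: σ_y = 206.0 MPa, ρ = 1810 kg/m³, cost = 3.240 $/kg
  candidate W: σ_y = 813.6 MPa, ρ = 1610 kg/m³, cost = 61.00 $/kg
  candidate Y: σ_y = 41.10 MPa, ρ = 728.8 kg/m³, cost = 1.370 $/kg
  candidate Y: M = 41.2 kN·m per $
  candidate G: M = 35.1 kN·m per $
  candidate W: M = 8.28 kN·m per $
  candidate H: M = 2.72 kN·m per $
  candidate L: M = 0.960 kN·m per $
Highest index: candidate Y.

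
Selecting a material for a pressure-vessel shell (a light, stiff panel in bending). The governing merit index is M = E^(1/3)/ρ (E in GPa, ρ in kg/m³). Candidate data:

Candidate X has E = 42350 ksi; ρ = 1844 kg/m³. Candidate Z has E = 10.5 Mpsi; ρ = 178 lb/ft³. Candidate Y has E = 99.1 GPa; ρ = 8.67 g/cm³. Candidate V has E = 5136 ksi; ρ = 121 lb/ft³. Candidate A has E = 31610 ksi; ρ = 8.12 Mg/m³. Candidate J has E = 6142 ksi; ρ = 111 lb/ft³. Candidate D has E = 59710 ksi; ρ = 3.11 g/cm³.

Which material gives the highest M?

candidate X

Convert each candidate to consistent units, then evaluate M:
  candidate X: E = 292.0 GPa, ρ = 1844 kg/m³
  candidate Z: E = 72.39 GPa, ρ = 2851 kg/m³
  candidate Y: E = 99.10 GPa, ρ = 8670 kg/m³
  candidate V: E = 35.41 GPa, ρ = 1938 kg/m³
  candidate A: E = 217.9 GPa, ρ = 8120 kg/m³
  candidate J: E = 42.35 GPa, ρ = 1778 kg/m³
  candidate D: E = 411.7 GPa, ρ = 3110 kg/m³
  candidate X: M = 3.60×10⁻³
  candidate D: M = 2.39×10⁻³
  candidate J: M = 1.96×10⁻³
  candidate V: M = 1.69×10⁻³
  candidate Z: M = 1.46×10⁻³
  candidate A: M = 0.741×10⁻³
  candidate Y: M = 0.534×10⁻³
Highest index: candidate X.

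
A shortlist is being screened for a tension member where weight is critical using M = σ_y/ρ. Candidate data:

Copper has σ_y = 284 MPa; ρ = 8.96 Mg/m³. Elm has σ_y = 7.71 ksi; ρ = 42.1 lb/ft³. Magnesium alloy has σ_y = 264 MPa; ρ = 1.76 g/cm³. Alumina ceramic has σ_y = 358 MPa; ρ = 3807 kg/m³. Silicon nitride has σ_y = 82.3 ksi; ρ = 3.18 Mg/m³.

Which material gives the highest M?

silicon nitride

Putting every candidate on a common basis:
  copper: σ_y = 284.0 MPa, ρ = 8960 kg/m³
  elm: σ_y = 53.16 MPa, ρ = 674.4 kg/m³
  magnesium alloy: σ_y = 264.0 MPa, ρ = 1760 kg/m³
  alumina ceramic: σ_y = 358.0 MPa, ρ = 3807 kg/m³
  silicon nitride: σ_y = 567.4 MPa, ρ = 3180 kg/m³
  silicon nitride: M = 178 kN·m/kg
  magnesium alloy: M = 150 kN·m/kg
  alumina ceramic: M = 94.0 kN·m/kg
  elm: M = 78.8 kN·m/kg
  copper: M = 31.7 kN·m/kg
Silicon nitride has the largest M.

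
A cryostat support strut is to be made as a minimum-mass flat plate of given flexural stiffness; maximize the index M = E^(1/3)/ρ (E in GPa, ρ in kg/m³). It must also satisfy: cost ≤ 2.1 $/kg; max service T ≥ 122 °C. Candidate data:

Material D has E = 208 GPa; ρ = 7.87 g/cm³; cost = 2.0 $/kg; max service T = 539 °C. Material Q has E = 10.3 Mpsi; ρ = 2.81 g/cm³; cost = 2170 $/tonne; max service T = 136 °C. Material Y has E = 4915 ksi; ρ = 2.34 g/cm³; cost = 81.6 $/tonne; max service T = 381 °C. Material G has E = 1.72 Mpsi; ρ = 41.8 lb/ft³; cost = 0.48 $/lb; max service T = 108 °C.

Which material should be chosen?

Screen on constraints: cost ≤ 2.1 $/kg; max service T ≥ 122 °C. Survivors: material D, material Y.
Putting every candidate on a common basis:
  material D: E = 208.0 GPa, ρ = 7870 kg/m³
  material Y: E = 33.89 GPa, ρ = 2340 kg/m³
  material Y: M = 1.38×10⁻³
  material D: M = 0.753×10⁻³
The maximum is for material Y.

material Y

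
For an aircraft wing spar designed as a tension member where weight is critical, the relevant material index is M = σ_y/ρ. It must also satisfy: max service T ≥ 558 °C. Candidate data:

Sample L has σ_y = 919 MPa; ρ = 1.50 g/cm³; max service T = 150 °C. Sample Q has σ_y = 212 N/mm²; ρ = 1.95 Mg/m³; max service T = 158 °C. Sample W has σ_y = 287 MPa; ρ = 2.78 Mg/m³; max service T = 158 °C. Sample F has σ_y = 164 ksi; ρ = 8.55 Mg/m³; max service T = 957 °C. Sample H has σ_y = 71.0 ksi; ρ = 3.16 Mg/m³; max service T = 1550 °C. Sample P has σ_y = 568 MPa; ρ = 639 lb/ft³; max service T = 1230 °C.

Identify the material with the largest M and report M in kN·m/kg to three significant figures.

Screen on constraints: max service T ≥ 558 °C. Survivors: sample F, sample H, sample P.
In SI units:
  sample F: σ_y = 1131 MPa, ρ = 8550 kg/m³
  sample H: σ_y = 489.5 MPa, ρ = 3160 kg/m³
  sample P: σ_y = 568.0 MPa, ρ = 10240 kg/m³
  sample H: M = 155 kN·m/kg
  sample F: M = 132 kN·m/kg
  sample P: M = 55.5 kN·m/kg
Sample H ranks first.

sample H, M = 155 kN·m/kg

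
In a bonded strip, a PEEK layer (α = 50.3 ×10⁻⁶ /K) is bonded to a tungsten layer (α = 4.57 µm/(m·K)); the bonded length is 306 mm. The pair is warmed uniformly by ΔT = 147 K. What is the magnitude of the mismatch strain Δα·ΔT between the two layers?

6.72×10⁻³

Δα = |50.3 − 4.57|×10⁻⁶/K = 45.7×10⁻⁶/K.
Mismatch strain = Δα·ΔT = 45.7×10⁻⁶ × 147.0 = 6.72×10⁻³.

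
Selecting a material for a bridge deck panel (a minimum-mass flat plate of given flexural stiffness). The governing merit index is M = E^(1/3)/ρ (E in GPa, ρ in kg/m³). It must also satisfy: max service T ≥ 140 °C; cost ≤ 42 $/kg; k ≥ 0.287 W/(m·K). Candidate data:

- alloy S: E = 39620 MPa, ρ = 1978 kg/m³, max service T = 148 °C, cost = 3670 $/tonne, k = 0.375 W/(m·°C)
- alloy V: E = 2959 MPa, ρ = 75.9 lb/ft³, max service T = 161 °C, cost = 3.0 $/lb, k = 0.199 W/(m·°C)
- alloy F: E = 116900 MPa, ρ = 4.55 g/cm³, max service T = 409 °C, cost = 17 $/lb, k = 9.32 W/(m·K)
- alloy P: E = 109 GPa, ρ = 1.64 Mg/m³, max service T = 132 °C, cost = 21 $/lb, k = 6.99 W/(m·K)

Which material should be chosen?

alloy S

Screen on constraints: max service T ≥ 140 °C; cost ≤ 42 $/kg; k ≥ 0.287 W/(m·K). Survivors: alloy S, alloy F.
Normalizing units and computing the index:
  alloy S: E = 39.62 GPa, ρ = 1978 kg/m³
  alloy F: E = 116.9 GPa, ρ = 4550 kg/m³
  alloy S: M = 1.72×10⁻³
  alloy F: M = 1.07×10⁻³
The maximum is for alloy S.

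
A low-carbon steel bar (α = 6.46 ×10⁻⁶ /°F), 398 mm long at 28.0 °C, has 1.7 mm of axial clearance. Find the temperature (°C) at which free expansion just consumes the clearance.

α = 6.46×10⁻⁶/°F × 9/5 = 11.6×10⁻⁶/K.
α·L₀·ΔT = 1.7 mm ⇒ ΔT = 1.7 / (11.6×10⁻⁶ × 398.0) = 367.3 K.
T = 28.0 + 367.3 = 395.3 °C.

395 °C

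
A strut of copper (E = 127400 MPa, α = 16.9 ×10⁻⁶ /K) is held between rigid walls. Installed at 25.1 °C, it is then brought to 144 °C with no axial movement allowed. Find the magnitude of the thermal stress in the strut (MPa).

256 MPa

E = 127400 MPa = 127.4 GPa.
ΔT = 118.9 K. Constrained thermal stress σ = E·α·ΔT = 127.4×10³ MPa × 16.9×10⁻⁶ × 118.9 = 256 MPa (compressive).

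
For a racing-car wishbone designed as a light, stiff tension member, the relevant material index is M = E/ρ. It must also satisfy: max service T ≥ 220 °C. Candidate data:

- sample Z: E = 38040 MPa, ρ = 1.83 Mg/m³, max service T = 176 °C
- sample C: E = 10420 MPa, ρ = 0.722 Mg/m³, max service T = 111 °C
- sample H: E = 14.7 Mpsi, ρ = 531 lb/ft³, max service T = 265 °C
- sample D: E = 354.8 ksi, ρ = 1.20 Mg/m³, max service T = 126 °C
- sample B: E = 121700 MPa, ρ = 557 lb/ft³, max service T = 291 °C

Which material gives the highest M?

sample B

Screen on constraints: max service T ≥ 220 °C. Survivors: sample H, sample B.
After converting to SI:
  sample H: E = 101.4 GPa, ρ = 8506 kg/m³
  sample B: E = 121.7 GPa, ρ = 8922 kg/m³
  sample B: M = 13.6 MN·m/kg
  sample H: M = 11.9 MN·m/kg
Highest index: sample B.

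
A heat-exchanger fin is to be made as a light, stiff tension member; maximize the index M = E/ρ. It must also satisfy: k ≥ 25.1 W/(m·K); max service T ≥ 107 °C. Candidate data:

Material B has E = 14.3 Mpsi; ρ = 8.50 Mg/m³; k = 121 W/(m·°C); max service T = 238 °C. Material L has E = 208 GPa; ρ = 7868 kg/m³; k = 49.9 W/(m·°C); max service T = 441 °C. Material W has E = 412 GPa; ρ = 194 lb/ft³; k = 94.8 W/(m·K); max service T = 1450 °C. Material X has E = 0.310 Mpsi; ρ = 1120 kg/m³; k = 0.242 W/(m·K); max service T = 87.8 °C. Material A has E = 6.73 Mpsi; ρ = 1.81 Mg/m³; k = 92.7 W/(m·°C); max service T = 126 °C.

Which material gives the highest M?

material W

Screen on constraints: k ≥ 25.1 W/(m·K); max service T ≥ 107 °C. Survivors: material B, material L, material W, material A.
After converting to SI:
  material B: E = 98.60 GPa, ρ = 8500 kg/m³
  material L: E = 208.0 GPa, ρ = 7868 kg/m³
  material W: E = 412.0 GPa, ρ = 3108 kg/m³
  material A: E = 46.40 GPa, ρ = 1810 kg/m³
  material W: M = 133 MN·m/kg
  material L: M = 26.4 MN·m/kg
  material A: M = 25.6 MN·m/kg
  material B: M = 11.6 MN·m/kg
Material W has the largest M.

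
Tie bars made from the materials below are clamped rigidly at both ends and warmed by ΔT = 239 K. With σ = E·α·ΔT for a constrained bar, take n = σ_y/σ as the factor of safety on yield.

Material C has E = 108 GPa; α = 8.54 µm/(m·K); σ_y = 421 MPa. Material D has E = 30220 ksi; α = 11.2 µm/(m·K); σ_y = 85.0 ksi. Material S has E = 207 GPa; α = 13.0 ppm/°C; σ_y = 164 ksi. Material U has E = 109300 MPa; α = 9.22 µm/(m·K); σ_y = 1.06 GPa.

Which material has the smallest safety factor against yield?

material D

Converting E to GPa, α to ×10⁻⁶/K, σ_y to MPa, then σ and n for each:
  material C: E = 108.0, α = 8.54, σ_y = 421.0 → σ = 220 MPa, n = 1.91
  material D: E = 208.4, α = 11.2, σ_y = 586.1 → σ = 558 MPa, n = 1.05
  material S: E = 207.0, α = 13.0, σ_y = 1131 → σ = 643 MPa, n = 1.76
  material U: E = 109.3, α = 9.22, σ_y = 1060 → σ = 241 MPa, n = 4.40
Material D has the lowest safety factor, n = 1.05.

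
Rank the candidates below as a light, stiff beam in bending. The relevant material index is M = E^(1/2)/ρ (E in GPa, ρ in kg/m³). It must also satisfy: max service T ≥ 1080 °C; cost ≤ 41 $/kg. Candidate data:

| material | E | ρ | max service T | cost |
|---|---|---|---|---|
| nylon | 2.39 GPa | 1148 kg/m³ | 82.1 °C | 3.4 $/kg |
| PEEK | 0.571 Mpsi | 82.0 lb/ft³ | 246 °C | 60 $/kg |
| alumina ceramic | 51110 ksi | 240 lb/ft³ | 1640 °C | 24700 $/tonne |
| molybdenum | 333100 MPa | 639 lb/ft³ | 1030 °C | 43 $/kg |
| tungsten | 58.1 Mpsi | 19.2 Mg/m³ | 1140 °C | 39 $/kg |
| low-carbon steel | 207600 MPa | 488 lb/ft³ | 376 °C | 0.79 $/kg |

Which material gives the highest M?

alumina ceramic

Screen on constraints: max service T ≥ 1080 °C; cost ≤ 41 $/kg. Survivors: alumina ceramic, tungsten.
After converting to SI:
  alumina ceramic: E = 352.4 GPa, ρ = 3844 kg/m³
  tungsten: E = 400.6 GPa, ρ = 19200 kg/m³
  alumina ceramic: M = 4.88×10⁻³
  tungsten: M = 1.04×10⁻³
Alumina ceramic ranks first.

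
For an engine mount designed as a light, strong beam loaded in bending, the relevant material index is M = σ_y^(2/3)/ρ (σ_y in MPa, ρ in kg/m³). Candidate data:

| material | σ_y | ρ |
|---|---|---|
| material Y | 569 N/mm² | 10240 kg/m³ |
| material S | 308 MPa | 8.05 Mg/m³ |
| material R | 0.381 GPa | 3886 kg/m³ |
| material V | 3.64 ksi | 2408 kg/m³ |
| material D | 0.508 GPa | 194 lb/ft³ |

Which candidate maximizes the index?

material D

Normalizing units and computing the index:
  material Y: σ_y = 569.0 MPa, ρ = 10240 kg/m³
  material S: σ_y = 308.0 MPa, ρ = 8050 kg/m³
  material R: σ_y = 381.0 MPa, ρ = 3886 kg/m³
  material V: σ_y = 25.10 MPa, ρ = 2408 kg/m³
  material D: σ_y = 508.0 MPa, ρ = 3108 kg/m³
  material D: M = 20.5×10⁻³
  material R: M = 13.5×10⁻³
  material Y: M = 6.71×10⁻³
  material S: M = 5.67×10⁻³
  material V: M = 3.56×10⁻³
Highest index: material D.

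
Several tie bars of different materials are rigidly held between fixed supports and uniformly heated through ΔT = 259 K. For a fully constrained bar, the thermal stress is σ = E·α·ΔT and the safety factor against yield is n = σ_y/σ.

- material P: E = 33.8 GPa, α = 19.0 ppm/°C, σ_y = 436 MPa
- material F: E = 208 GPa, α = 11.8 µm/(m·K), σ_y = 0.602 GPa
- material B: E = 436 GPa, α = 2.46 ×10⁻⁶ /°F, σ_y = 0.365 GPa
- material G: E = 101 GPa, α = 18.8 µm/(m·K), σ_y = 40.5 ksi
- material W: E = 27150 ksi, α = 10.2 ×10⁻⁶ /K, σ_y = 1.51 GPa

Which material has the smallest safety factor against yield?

material G

Converting E to GPa, α to ×10⁻⁶/K, σ_y to MPa, then σ and n for each:
  material P: E = 33.80, α = 19.0, σ_y = 436.0 → σ = 166 MPa, n = 2.62
  material F: E = 208.0, α = 11.8, σ_y = 602.0 → σ = 636 MPa, n = 0.947
  material B: E = 436.0, α = 4.43, σ_y = 365.0 → σ = 500 MPa, n = 0.730
  material G: E = 101.0, α = 18.8, σ_y = 279.2 → σ = 492 MPa, n = 0.568
  material W: E = 187.2, α = 10.2, σ_y = 1510 → σ = 495 MPa, n = 3.05
Material G has the lowest safety factor, n = 0.568.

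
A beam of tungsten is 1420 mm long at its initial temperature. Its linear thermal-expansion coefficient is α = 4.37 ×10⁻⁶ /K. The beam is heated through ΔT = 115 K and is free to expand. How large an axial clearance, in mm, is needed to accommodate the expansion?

ΔL = α·L₀·ΔT = 4.37×10⁻⁶ × 1420 mm × 115.0 K = 0.714 mm.

0.714 mm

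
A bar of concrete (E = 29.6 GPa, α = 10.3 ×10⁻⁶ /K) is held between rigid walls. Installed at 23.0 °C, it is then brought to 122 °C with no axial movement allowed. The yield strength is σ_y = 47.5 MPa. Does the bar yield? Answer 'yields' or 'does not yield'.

does not yield

ΔT = 99.00 K. Constrained thermal stress σ = E·α·ΔT = 29.60×10³ MPa × 10.3×10⁻⁶ × 99.00 = 30.2 MPa (compressive).
Compare to σ_y = 47.5 MPa: σ < σ_y, so it does not yield.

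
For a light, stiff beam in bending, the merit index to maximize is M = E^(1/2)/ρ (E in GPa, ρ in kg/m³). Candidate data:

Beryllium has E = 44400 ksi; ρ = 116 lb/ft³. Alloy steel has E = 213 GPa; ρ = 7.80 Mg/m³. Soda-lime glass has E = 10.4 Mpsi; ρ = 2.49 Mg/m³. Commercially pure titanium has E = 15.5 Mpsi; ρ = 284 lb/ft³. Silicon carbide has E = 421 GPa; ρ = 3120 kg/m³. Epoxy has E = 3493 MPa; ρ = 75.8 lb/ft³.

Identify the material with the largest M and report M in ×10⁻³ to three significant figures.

In SI units:
  beryllium: E = 306.1 GPa, ρ = 1858 kg/m³
  alloy steel: E = 213.0 GPa, ρ = 7800 kg/m³
  soda-lime glass: E = 71.71 GPa, ρ = 2490 kg/m³
  commercially pure titanium: E = 106.9 GPa, ρ = 4549 kg/m³
  silicon carbide: E = 421.0 GPa, ρ = 3120 kg/m³
  epoxy: E = 3.493 GPa, ρ = 1214 kg/m³
  beryllium: M = 9.42×10⁻³
  silicon carbide: M = 6.58×10⁻³
  soda-lime glass: M = 3.40×10⁻³
  commercially pure titanium: M = 2.27×10⁻³
  alloy steel: M = 1.87×10⁻³
  epoxy: M = 1.54×10⁻³
The maximum is for beryllium.

beryllium, M = 9.42×10⁻³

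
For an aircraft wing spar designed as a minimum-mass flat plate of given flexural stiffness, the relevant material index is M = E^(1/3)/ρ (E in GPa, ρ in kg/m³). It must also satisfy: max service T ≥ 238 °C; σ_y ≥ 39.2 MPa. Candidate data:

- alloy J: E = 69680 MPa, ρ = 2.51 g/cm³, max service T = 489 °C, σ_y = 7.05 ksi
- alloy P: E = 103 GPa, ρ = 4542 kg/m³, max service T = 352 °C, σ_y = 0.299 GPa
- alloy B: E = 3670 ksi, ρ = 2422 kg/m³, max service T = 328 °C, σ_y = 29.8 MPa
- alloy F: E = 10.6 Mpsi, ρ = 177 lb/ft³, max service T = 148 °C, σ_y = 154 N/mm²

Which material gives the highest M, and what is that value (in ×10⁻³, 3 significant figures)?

Screen on constraints: max service T ≥ 238 °C; σ_y ≥ 39.2 MPa. Survivors: alloy J, alloy P.
In SI units:
  alloy J: E = 69.68 GPa, ρ = 2510 kg/m³
  alloy P: E = 103.0 GPa, ρ = 4542 kg/m³
  alloy J: M = 1.64×10⁻³
  alloy P: M = 1.03×10⁻³
Highest index: alloy J.

alloy J, M = 1.64×10⁻³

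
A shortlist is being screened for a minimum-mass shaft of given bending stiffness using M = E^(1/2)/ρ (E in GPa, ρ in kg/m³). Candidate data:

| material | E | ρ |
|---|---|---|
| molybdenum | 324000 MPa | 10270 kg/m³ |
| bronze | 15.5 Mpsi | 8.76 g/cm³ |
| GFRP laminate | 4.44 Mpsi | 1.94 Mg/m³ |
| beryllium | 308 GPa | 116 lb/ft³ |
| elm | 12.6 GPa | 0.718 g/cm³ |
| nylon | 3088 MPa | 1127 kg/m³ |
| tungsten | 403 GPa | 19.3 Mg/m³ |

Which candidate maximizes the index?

Putting every candidate on a common basis:
  molybdenum: E = 324.0 GPa, ρ = 10270 kg/m³
  bronze: E = 106.9 GPa, ρ = 8760 kg/m³
  GFRP laminate: E = 30.61 GPa, ρ = 1940 kg/m³
  beryllium: E = 308.0 GPa, ρ = 1858 kg/m³
  elm: E = 12.60 GPa, ρ = 718.0 kg/m³
  nylon: E = 3.088 GPa, ρ = 1127 kg/m³
  tungsten: E = 403.0 GPa, ρ = 19300 kg/m³
  beryllium: M = 9.44×10⁻³
  elm: M = 4.94×10⁻³
  GFRP laminate: M = 2.85×10⁻³
  molybdenum: M = 1.75×10⁻³
  nylon: M = 1.56×10⁻³
  bronze: M = 1.18×10⁻³
  tungsten: M = 1.04×10⁻³
Beryllium ranks first.

beryllium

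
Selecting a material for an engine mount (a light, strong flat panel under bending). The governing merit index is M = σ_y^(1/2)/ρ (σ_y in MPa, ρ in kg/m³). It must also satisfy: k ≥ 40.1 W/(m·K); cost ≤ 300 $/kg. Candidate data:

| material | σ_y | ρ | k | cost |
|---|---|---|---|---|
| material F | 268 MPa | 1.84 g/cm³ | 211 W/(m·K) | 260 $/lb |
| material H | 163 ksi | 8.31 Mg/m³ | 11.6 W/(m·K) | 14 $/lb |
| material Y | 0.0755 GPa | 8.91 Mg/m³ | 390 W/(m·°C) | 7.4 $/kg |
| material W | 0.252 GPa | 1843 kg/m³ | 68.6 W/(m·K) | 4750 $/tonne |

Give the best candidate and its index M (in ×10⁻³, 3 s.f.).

material W, M = 8.61×10⁻³

Screen on constraints: k ≥ 40.1 W/(m·K); cost ≤ 300 $/kg. Survivors: material Y, material W.
In SI units:
  material Y: σ_y = 75.50 MPa, ρ = 8910 kg/m³
  material W: σ_y = 252.0 MPa, ρ = 1843 kg/m³
  material W: M = 8.61×10⁻³
  material Y: M = 0.975×10⁻³
The maximum is for material W.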